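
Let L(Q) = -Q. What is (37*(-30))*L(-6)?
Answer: -6660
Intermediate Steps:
(37*(-30))*L(-6) = (37*(-30))*(-1*(-6)) = -1110*6 = -6660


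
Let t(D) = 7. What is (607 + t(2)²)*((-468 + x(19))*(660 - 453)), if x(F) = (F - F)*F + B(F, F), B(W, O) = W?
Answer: -60970608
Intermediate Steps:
x(F) = F (x(F) = (F - F)*F + F = 0*F + F = 0 + F = F)
(607 + t(2)²)*((-468 + x(19))*(660 - 453)) = (607 + 7²)*((-468 + 19)*(660 - 453)) = (607 + 49)*(-449*207) = 656*(-92943) = -60970608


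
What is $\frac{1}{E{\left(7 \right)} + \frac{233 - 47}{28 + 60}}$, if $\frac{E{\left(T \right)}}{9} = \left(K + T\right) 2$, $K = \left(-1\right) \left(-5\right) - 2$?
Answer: $\frac{44}{8013} \approx 0.0054911$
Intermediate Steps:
$K = 3$ ($K = 5 - 2 = 3$)
$E{\left(T \right)} = 54 + 18 T$ ($E{\left(T \right)} = 9 \left(3 + T\right) 2 = 9 \left(6 + 2 T\right) = 54 + 18 T$)
$\frac{1}{E{\left(7 \right)} + \frac{233 - 47}{28 + 60}} = \frac{1}{\left(54 + 18 \cdot 7\right) + \frac{233 - 47}{28 + 60}} = \frac{1}{\left(54 + 126\right) + \frac{186}{88}} = \frac{1}{180 + 186 \cdot \frac{1}{88}} = \frac{1}{180 + \frac{93}{44}} = \frac{1}{\frac{8013}{44}} = \frac{44}{8013}$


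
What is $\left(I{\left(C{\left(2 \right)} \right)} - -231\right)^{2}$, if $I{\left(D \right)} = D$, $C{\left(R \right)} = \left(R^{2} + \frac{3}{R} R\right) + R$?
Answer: $57600$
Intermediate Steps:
$C{\left(R \right)} = 3 + R + R^{2}$ ($C{\left(R \right)} = \left(R^{2} + 3\right) + R = \left(3 + R^{2}\right) + R = 3 + R + R^{2}$)
$\left(I{\left(C{\left(2 \right)} \right)} - -231\right)^{2} = \left(\left(3 + 2 + 2^{2}\right) - -231\right)^{2} = \left(\left(3 + 2 + 4\right) + 231\right)^{2} = \left(9 + 231\right)^{2} = 240^{2} = 57600$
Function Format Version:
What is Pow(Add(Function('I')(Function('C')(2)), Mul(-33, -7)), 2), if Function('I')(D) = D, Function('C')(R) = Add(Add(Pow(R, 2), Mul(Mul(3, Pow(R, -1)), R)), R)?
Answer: 57600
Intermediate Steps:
Function('C')(R) = Add(3, R, Pow(R, 2)) (Function('C')(R) = Add(Add(Pow(R, 2), 3), R) = Add(Add(3, Pow(R, 2)), R) = Add(3, R, Pow(R, 2)))
Pow(Add(Function('I')(Function('C')(2)), Mul(-33, -7)), 2) = Pow(Add(Add(3, 2, Pow(2, 2)), Mul(-33, -7)), 2) = Pow(Add(Add(3, 2, 4), 231), 2) = Pow(Add(9, 231), 2) = Pow(240, 2) = 57600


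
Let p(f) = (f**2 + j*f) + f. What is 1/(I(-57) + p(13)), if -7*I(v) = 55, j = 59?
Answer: 7/6588 ≈ 0.0010625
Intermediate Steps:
I(v) = -55/7 (I(v) = -1/7*55 = -55/7)
p(f) = f**2 + 60*f (p(f) = (f**2 + 59*f) + f = f**2 + 60*f)
1/(I(-57) + p(13)) = 1/(-55/7 + 13*(60 + 13)) = 1/(-55/7 + 13*73) = 1/(-55/7 + 949) = 1/(6588/7) = 7/6588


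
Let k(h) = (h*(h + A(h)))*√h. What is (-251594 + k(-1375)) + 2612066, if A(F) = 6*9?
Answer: 2360472 + 9081875*I*√55 ≈ 2.3605e+6 + 6.7353e+7*I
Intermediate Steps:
A(F) = 54
k(h) = h^(3/2)*(54 + h) (k(h) = (h*(h + 54))*√h = (h*(54 + h))*√h = h^(3/2)*(54 + h))
(-251594 + k(-1375)) + 2612066 = (-251594 + (-1375)^(3/2)*(54 - 1375)) + 2612066 = (-251594 - 6875*I*√55*(-1321)) + 2612066 = (-251594 + 9081875*I*√55) + 2612066 = 2360472 + 9081875*I*√55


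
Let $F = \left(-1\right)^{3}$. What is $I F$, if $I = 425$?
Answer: $-425$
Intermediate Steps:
$F = -1$
$I F = 425 \left(-1\right) = -425$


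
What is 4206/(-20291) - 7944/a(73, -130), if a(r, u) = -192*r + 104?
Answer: 12834729/35286049 ≈ 0.36373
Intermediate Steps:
a(r, u) = 104 - 192*r
4206/(-20291) - 7944/a(73, -130) = 4206/(-20291) - 7944/(104 - 192*73) = 4206*(-1/20291) - 7944/(104 - 14016) = -4206/20291 - 7944/(-13912) = -4206/20291 - 7944*(-1/13912) = -4206/20291 + 993/1739 = 12834729/35286049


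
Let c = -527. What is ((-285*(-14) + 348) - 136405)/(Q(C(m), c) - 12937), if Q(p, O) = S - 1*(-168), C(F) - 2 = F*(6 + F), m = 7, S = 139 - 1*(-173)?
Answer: 132067/12457 ≈ 10.602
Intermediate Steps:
S = 312 (S = 139 + 173 = 312)
C(F) = 2 + F*(6 + F)
Q(p, O) = 480 (Q(p, O) = 312 - 1*(-168) = 312 + 168 = 480)
((-285*(-14) + 348) - 136405)/(Q(C(m), c) - 12937) = ((-285*(-14) + 348) - 136405)/(480 - 12937) = ((3990 + 348) - 136405)/(-12457) = (4338 - 136405)*(-1/12457) = -132067*(-1/12457) = 132067/12457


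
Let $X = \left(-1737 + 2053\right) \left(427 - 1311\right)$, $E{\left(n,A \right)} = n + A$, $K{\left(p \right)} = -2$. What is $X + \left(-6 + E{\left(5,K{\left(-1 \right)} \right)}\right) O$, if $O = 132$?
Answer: $-279740$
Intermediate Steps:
$E{\left(n,A \right)} = A + n$
$X = -279344$ ($X = 316 \left(-884\right) = -279344$)
$X + \left(-6 + E{\left(5,K{\left(-1 \right)} \right)}\right) O = -279344 + \left(-6 + \left(-2 + 5\right)\right) 132 = -279344 + \left(-6 + 3\right) 132 = -279344 - 396 = -279740$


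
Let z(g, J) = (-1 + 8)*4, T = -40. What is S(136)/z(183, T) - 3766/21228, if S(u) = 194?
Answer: 250799/37149 ≈ 6.7512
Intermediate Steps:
z(g, J) = 28 (z(g, J) = 7*4 = 28)
S(136)/z(183, T) - 3766/21228 = 194/28 - 3766/21228 = 194*(1/28) - 3766*1/21228 = 97/14 - 1883/10614 = 250799/37149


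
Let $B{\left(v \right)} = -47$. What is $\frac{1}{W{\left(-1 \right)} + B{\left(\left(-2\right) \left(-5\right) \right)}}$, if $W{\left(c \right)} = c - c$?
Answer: $- \frac{1}{47} \approx -0.021277$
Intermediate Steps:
$W{\left(c \right)} = 0$
$\frac{1}{W{\left(-1 \right)} + B{\left(\left(-2\right) \left(-5\right) \right)}} = \frac{1}{0 - 47} = \frac{1}{-47} = - \frac{1}{47}$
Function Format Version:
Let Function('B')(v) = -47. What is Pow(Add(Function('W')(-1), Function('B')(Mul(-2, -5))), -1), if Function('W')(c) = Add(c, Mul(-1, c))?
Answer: Rational(-1, 47) ≈ -0.021277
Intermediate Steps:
Function('W')(c) = 0
Pow(Add(Function('W')(-1), Function('B')(Mul(-2, -5))), -1) = Pow(Add(0, -47), -1) = Pow(-47, -1) = Rational(-1, 47)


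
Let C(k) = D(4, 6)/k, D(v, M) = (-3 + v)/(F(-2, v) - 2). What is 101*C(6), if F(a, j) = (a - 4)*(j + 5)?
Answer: -101/336 ≈ -0.30060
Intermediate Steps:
F(a, j) = (-4 + a)*(5 + j)
D(v, M) = (-3 + v)/(-32 - 6*v) (D(v, M) = (-3 + v)/((-20 - 4*v + 5*(-2) - 2*v) - 2) = (-3 + v)/((-20 - 4*v - 10 - 2*v) - 2) = (-3 + v)/((-30 - 6*v) - 2) = (-3 + v)/(-32 - 6*v))
C(k) = -1/(56*k) (C(k) = ((3 - 1*4)/(2*(16 + 3*4)))/k = ((3 - 4)/(2*(16 + 12)))/k = ((1/2)*(-1)/28)/k = ((1/2)*(1/28)*(-1))/k = -1/(56*k))
101*C(6) = 101*(-1/56/6) = 101*(-1/56*1/6) = 101*(-1/336) = -101/336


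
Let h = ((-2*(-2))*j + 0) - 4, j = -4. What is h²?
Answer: 400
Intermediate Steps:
h = -20 (h = (-2*(-2)*(-4) + 0) - 4 = (4*(-4) + 0) - 4 = (-16 + 0) - 4 = -16 - 4 = -20)
h² = (-20)² = 400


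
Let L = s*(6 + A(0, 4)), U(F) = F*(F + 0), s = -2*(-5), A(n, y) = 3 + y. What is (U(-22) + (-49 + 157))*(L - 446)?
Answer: -187072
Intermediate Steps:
s = 10
U(F) = F² (U(F) = F*F = F²)
L = 130 (L = 10*(6 + (3 + 4)) = 10*(6 + 7) = 10*13 = 130)
(U(-22) + (-49 + 157))*(L - 446) = ((-22)² + (-49 + 157))*(130 - 446) = (484 + 108)*(-316) = 592*(-316) = -187072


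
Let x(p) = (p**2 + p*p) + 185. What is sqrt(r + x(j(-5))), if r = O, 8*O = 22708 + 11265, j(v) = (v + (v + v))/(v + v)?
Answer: sqrt(70978)/4 ≈ 66.604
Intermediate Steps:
j(v) = 3/2 (j(v) = (v + 2*v)/((2*v)) = (3*v)*(1/(2*v)) = 3/2)
x(p) = 185 + 2*p**2 (x(p) = (p**2 + p**2) + 185 = 2*p**2 + 185 = 185 + 2*p**2)
O = 33973/8 (O = (22708 + 11265)/8 = (1/8)*33973 = 33973/8 ≈ 4246.6)
r = 33973/8 ≈ 4246.6
sqrt(r + x(j(-5))) = sqrt(33973/8 + (185 + 2*(3/2)**2)) = sqrt(33973/8 + (185 + 2*(9/4))) = sqrt(33973/8 + (185 + 9/2)) = sqrt(33973/8 + 379/2) = sqrt(35489/8) = sqrt(70978)/4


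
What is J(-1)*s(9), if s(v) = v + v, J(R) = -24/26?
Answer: -216/13 ≈ -16.615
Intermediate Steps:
J(R) = -12/13 (J(R) = -24*1/26 = -12/13)
s(v) = 2*v
J(-1)*s(9) = -24*9/13 = -12/13*18 = -216/13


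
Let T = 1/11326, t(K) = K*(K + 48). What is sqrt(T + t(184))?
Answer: sqrt(5475943057214)/11326 ≈ 206.61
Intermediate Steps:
t(K) = K*(48 + K)
T = 1/11326 ≈ 8.8292e-5
sqrt(T + t(184)) = sqrt(1/11326 + 184*(48 + 184)) = sqrt(1/11326 + 184*232) = sqrt(1/11326 + 42688) = sqrt(483484289/11326) = sqrt(5475943057214)/11326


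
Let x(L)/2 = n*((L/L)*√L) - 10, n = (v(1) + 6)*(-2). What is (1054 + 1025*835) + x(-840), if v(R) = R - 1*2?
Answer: 856909 - 40*I*√210 ≈ 8.5691e+5 - 579.66*I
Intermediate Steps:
v(R) = -2 + R (v(R) = R - 2 = -2 + R)
n = -10 (n = ((-2 + 1) + 6)*(-2) = (-1 + 6)*(-2) = 5*(-2) = -10)
x(L) = -20 - 20*√L (x(L) = 2*(-10*L/L*√L - 10) = 2*(-10*√L - 10) = 2*(-10 - 10*√L) = -20 - 20*√L)
(1054 + 1025*835) + x(-840) = (1054 + 1025*835) + (-20 - 40*I*√210) = (1054 + 855875) + (-20 - 40*I*√210) = 856929 + (-20 - 40*I*√210) = 856909 - 40*I*√210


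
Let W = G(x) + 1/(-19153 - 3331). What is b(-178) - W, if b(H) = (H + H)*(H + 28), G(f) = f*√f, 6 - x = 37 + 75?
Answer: 1200645601/22484 + 106*I*√106 ≈ 53400.0 + 1091.3*I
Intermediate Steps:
x = -106 (x = 6 - (37 + 75) = 6 - 1*112 = 6 - 112 = -106)
G(f) = f^(3/2)
b(H) = 2*H*(28 + H) (b(H) = (2*H)*(28 + H) = 2*H*(28 + H))
W = -1/22484 - 106*I*√106 (W = (-106)^(3/2) + 1/(-19153 - 3331) = -106*I*√106 + 1/(-22484) = -106*I*√106 - 1/22484 = -1/22484 - 106*I*√106 ≈ -4.4476e-5 - 1091.3*I)
b(-178) - W = 2*(-178)*(28 - 178) - (-1/22484 - 106*I*√106) = 2*(-178)*(-150) + (1/22484 + 106*I*√106) = 53400 + (1/22484 + 106*I*√106) = 1200645601/22484 + 106*I*√106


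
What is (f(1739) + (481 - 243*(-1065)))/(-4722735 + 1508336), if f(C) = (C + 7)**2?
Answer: -3307792/3214399 ≈ -1.0291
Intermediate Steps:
f(C) = (7 + C)**2
(f(1739) + (481 - 243*(-1065)))/(-4722735 + 1508336) = ((7 + 1739)**2 + (481 - 243*(-1065)))/(-4722735 + 1508336) = (1746**2 + (481 + 258795))/(-3214399) = (3048516 + 259276)*(-1/3214399) = 3307792*(-1/3214399) = -3307792/3214399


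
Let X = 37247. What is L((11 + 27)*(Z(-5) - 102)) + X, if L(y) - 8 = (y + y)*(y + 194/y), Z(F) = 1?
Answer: 29498131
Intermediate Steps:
L(y) = 8 + 2*y*(y + 194/y) (L(y) = 8 + (y + y)*(y + 194/y) = 8 + (2*y)*(y + 194/y) = 8 + 2*y*(y + 194/y))
L((11 + 27)*(Z(-5) - 102)) + X = (396 + 2*((11 + 27)*(1 - 102))²) + 37247 = (396 + 2*(38*(-101))²) + 37247 = (396 + 2*(-3838)²) + 37247 = (396 + 2*14730244) + 37247 = (396 + 29460488) + 37247 = 29460884 + 37247 = 29498131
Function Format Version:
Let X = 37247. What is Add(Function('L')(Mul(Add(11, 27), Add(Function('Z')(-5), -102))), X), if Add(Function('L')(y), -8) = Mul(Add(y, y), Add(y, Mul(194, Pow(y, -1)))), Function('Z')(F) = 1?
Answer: 29498131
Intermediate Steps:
Function('L')(y) = Add(8, Mul(2, y, Add(y, Mul(194, Pow(y, -1))))) (Function('L')(y) = Add(8, Mul(Add(y, y), Add(y, Mul(194, Pow(y, -1))))) = Add(8, Mul(Mul(2, y), Add(y, Mul(194, Pow(y, -1))))) = Add(8, Mul(2, y, Add(y, Mul(194, Pow(y, -1))))))
Add(Function('L')(Mul(Add(11, 27), Add(Function('Z')(-5), -102))), X) = Add(Add(396, Mul(2, Pow(Mul(Add(11, 27), Add(1, -102)), 2))), 37247) = Add(Add(396, Mul(2, Pow(Mul(38, -101), 2))), 37247) = Add(Add(396, Mul(2, Pow(-3838, 2))), 37247) = Add(Add(396, Mul(2, 14730244)), 37247) = Add(Add(396, 29460488), 37247) = Add(29460884, 37247) = 29498131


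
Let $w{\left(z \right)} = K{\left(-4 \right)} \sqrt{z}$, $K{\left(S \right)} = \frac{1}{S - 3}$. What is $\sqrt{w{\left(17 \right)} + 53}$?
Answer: $\frac{\sqrt{2597 - 7 \sqrt{17}}}{7} \approx 7.2395$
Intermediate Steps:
$K{\left(S \right)} = \frac{1}{-3 + S}$
$w{\left(z \right)} = - \frac{\sqrt{z}}{7}$ ($w{\left(z \right)} = \frac{\sqrt{z}}{-3 - 4} = \frac{\sqrt{z}}{-7} = - \frac{\sqrt{z}}{7}$)
$\sqrt{w{\left(17 \right)} + 53} = \sqrt{- \frac{\sqrt{17}}{7} + 53} = \sqrt{53 - \frac{\sqrt{17}}{7}}$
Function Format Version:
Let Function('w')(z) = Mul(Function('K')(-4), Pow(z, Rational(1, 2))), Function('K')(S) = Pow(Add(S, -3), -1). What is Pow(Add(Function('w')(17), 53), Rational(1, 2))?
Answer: Mul(Rational(1, 7), Pow(Add(2597, Mul(-7, Pow(17, Rational(1, 2)))), Rational(1, 2))) ≈ 7.2395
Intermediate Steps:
Function('K')(S) = Pow(Add(-3, S), -1)
Function('w')(z) = Mul(Rational(-1, 7), Pow(z, Rational(1, 2))) (Function('w')(z) = Mul(Pow(Add(-3, -4), -1), Pow(z, Rational(1, 2))) = Mul(Pow(-7, -1), Pow(z, Rational(1, 2))) = Mul(Rational(-1, 7), Pow(z, Rational(1, 2))))
Pow(Add(Function('w')(17), 53), Rational(1, 2)) = Pow(Add(Mul(Rational(-1, 7), Pow(17, Rational(1, 2))), 53), Rational(1, 2)) = Pow(Add(53, Mul(Rational(-1, 7), Pow(17, Rational(1, 2)))), Rational(1, 2))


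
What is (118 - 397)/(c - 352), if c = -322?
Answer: 279/674 ≈ 0.41395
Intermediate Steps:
(118 - 397)/(c - 352) = (118 - 397)/(-322 - 352) = -279/(-674) = -279*(-1/674) = 279/674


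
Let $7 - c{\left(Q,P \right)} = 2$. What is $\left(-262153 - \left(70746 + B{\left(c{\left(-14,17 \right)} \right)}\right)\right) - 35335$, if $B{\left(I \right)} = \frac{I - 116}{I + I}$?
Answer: $- \frac{3682229}{10} \approx -3.6822 \cdot 10^{5}$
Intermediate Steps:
$c{\left(Q,P \right)} = 5$ ($c{\left(Q,P \right)} = 7 - 2 = 5$)
$B{\left(I \right)} = \frac{-116 + I}{2 I}$
$\left(-262153 - \left(70746 + B{\left(c{\left(-14,17 \right)} \right)}\right)\right) - 35335 = \left(-262153 - \left(70746 + \frac{-116 + 5}{2 \cdot 5}\right)\right) - 35335 = \left(-262153 - \left(70746 + \frac{1}{2} \cdot \frac{1}{5} \left(-111\right)\right)\right) - 35335 = \left(-262153 - \frac{707349}{10}\right) - 35335 = - \frac{3328879}{10} - 35335 = - \frac{3682229}{10}$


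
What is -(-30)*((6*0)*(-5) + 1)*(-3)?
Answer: -90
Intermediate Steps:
-(-30)*((6*0)*(-5) + 1)*(-3) = -(-30)*(0*(-5) + 1)*(-3) = -(-30)*(0 + 1)*(-3) = -(-30)*(-3) = -6*(-5)*(-3) = 30*(-3) = -90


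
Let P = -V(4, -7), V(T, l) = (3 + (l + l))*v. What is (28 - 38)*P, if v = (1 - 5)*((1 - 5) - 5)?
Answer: -3960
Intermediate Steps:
v = 36 (v = -4*(-4 - 5) = -4*(-9) = 36)
V(T, l) = 108 + 72*l (V(T, l) = (3 + (l + l))*36 = (3 + 2*l)*36 = 108 + 72*l)
P = 396 (P = -(108 + 72*(-7)) = -(108 - 504) = -1*(-396) = 396)
(28 - 38)*P = (28 - 38)*396 = -10*396 = -3960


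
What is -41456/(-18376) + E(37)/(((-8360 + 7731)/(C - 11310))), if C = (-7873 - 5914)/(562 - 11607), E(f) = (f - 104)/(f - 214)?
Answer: 25594945088807/2824558846545 ≈ 9.0616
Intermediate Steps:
E(f) = (-104 + f)/(-214 + f)
C = 13787/11045 (C = -13787/(-11045) = -13787*(-1/11045) = 13787/11045 ≈ 1.2483)
-41456/(-18376) + E(37)/(((-8360 + 7731)/(C - 11310))) = -41456/(-18376) + ((-104 + 37)/(-214 + 37))/(((-8360 + 7731)/(13787/11045 - 11310))) = -41456*(-1/18376) + (-67/(-177))/((-629/(-124905163/11045))) = 5182/2297 + (-1/177*(-67))/((-629*(-11045/124905163))) = 5182/2297 + 67/(177*(6947305/124905163)) = 5182/2297 + (67/177)*(124905163/6947305) = 5182/2297 + 8368645921/1229672985 = 25594945088807/2824558846545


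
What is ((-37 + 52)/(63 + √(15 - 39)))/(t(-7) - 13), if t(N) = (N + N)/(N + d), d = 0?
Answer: -315/14641 + 10*I*√6/14641 ≈ -0.021515 + 0.001673*I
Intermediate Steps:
t(N) = 2 (t(N) = (N + N)/(N + 0) = (2*N)/N = 2)
((-37 + 52)/(63 + √(15 - 39)))/(t(-7) - 13) = ((-37 + 52)/(63 + √(15 - 39)))/(2 - 13) = (15/(63 + √(-24)))/(-11) = (15/(63 + 2*I*√6))*(-1/11) = -15/(11*(63 + 2*I*√6))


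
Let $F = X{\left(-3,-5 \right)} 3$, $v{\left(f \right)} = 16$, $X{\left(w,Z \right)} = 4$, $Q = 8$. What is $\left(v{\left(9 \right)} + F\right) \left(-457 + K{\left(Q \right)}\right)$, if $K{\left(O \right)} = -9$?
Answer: $-13048$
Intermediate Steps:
$F = 12$ ($F = 4 \cdot 3 = 12$)
$\left(v{\left(9 \right)} + F\right) \left(-457 + K{\left(Q \right)}\right) = \left(16 + 12\right) \left(-457 - 9\right) = 28 \left(-466\right) = -13048$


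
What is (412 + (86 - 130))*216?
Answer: 79488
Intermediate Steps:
(412 + (86 - 130))*216 = (412 - 44)*216 = 368*216 = 79488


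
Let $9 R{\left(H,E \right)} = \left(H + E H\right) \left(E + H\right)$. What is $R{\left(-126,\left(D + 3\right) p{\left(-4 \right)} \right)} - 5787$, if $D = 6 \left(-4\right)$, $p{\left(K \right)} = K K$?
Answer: $-2172567$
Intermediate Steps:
$p{\left(K \right)} = K^{2}$
$D = -24$
$R{\left(H,E \right)} = \frac{\left(E + H\right) \left(H + E H\right)}{9}$ ($R{\left(H,E \right)} = \frac{\left(H + E H\right) \left(E + H\right)}{9} = \frac{\left(E + H\right) \left(H + E H\right)}{9}$)
$R{\left(-126,\left(D + 3\right) p{\left(-4 \right)} \right)} - 5787 = \frac{1}{9} \left(-126\right) \left(\left(-24 + 3\right) \left(-4\right)^{2} - 126 + \left(\left(-24 + 3\right) \left(-4\right)^{2}\right)^{2} + \left(-24 + 3\right) \left(-4\right)^{2} \left(-126\right)\right) - 5787 = \frac{1}{9} \left(-126\right) \left(\left(-21\right) 16 - 126 + \left(\left(-21\right) 16\right)^{2} + \left(-21\right) 16 \left(-126\right)\right) - 5787 = \frac{1}{9} \left(-126\right) \left(-336 - 126 + \left(-336\right)^{2} - -42336\right) - 5787 = \frac{1}{9} \left(-126\right) \left(-336 - 126 + 112896 + 42336\right) - 5787 = \frac{1}{9} \left(-126\right) 154770 - 5787 = -2166780 - 5787 = -2172567$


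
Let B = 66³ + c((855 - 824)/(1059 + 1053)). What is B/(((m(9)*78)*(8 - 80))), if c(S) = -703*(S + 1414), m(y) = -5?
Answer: -298449389/11860992 ≈ -25.162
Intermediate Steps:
c(S) = -994042 - 703*S (c(S) = -703*(1414 + S) = -994042 - 703*S)
B = -1492246945/2112 (B = 66³ + (-994042 - 703*(855 - 824)/(1059 + 1053)) = 287496 + (-994042 - 21793/2112) = 287496 - 2099438497/2112 = -1492246945/2112 ≈ -7.0656e+5)
B/(((m(9)*78)*(8 - 80))) = -1492246945*(-1/(390*(8 - 80)))/2112 = -1492246945/(2112*((-390*(-72)))) = -1492246945/2112/28080 = -1492246945/2112*1/28080 = -298449389/11860992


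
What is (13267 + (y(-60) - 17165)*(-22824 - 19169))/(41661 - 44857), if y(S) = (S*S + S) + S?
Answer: -143671868/799 ≈ -1.7981e+5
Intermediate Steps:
y(S) = S**2 + 2*S (y(S) = (S**2 + S) + S = (S + S**2) + S = S**2 + 2*S)
(13267 + (y(-60) - 17165)*(-22824 - 19169))/(41661 - 44857) = (13267 + (-60*(2 - 60) - 17165)*(-22824 - 19169))/(41661 - 44857) = (13267 + (-60*(-58) - 17165)*(-41993))/(-3196) = (13267 + (3480 - 17165)*(-41993))*(-1/3196) = (13267 - 13685*(-41993))*(-1/3196) = (13267 + 574674205)*(-1/3196) = 574687472*(-1/3196) = -143671868/799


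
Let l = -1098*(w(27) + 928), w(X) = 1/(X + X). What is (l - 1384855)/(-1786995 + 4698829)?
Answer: -3605729/4367751 ≈ -0.82553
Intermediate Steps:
w(X) = 1/(2*X)
l = -3056893/3 (l = -1098*((½)/27 + 928) = -1098*((½)*(1/27) + 928) = -1098*(1/54 + 928) = -1098*50113/54 = -3056893/3 ≈ -1.0190e+6)
(l - 1384855)/(-1786995 + 4698829) = (-3056893/3 - 1384855)/(-1786995 + 4698829) = -7211458/3/2911834 = -7211458/3*1/2911834 = -3605729/4367751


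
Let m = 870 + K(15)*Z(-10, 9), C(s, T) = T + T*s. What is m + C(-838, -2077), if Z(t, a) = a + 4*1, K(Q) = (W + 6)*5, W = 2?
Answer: 1739839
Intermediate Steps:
K(Q) = 40 (K(Q) = (2 + 6)*5 = 8*5 = 40)
Z(t, a) = 4 + a (Z(t, a) = a + 4 = 4 + a)
m = 1390 (m = 870 + 40*(4 + 9) = 870 + 40*13 = 870 + 520 = 1390)
m + C(-838, -2077) = 1390 - 2077*(1 - 838) = 1390 - 2077*(-837) = 1390 + 1738449 = 1739839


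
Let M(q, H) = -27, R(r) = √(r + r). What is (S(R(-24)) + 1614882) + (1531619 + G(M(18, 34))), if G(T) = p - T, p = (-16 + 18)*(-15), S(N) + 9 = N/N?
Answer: 3146490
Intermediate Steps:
R(r) = √2*√r (R(r) = √(2*r) = √2*√r)
S(N) = -8 (S(N) = -9 + N/N = -9 + 1 = -8)
p = -30 (p = 2*(-15) = -30)
G(T) = -30 - T
(S(R(-24)) + 1614882) + (1531619 + G(M(18, 34))) = (-8 + 1614882) + (1531619 + (-30 - 1*(-27))) = 1614874 + (1531619 + (-30 + 27)) = 1614874 + (1531619 - 3) = 1614874 + 1531616 = 3146490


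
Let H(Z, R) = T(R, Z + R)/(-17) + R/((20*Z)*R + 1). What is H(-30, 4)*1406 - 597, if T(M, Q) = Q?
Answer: 63254785/40783 ≈ 1551.0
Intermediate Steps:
H(Z, R) = -R/17 - Z/17 + R/(1 + 20*R*Z) (H(Z, R) = (Z + R)/(-17) + R/((20*Z)*R + 1) = (R + Z)*(-1/17) + R/(20*R*Z + 1) = (-R/17 - Z/17) + R/(1 + 20*R*Z) = -R/17 - Z/17 + R/(1 + 20*R*Z))
H(-30, 4)*1406 - 597 = ((-1*(-30) + 16*4 - 20*4*(-30)*(4 - 30))/(17*(1 + 20*4*(-30))))*1406 - 597 = ((30 + 64 - 20*4*(-30)*(-26))/(17*(1 - 2400)))*1406 - 597 = ((1/17)*(30 + 64 - 62400)/(-2399))*1406 - 597 = ((1/17)*(-1/2399)*(-62306))*1406 - 597 = (62306/40783)*1406 - 597 = 87602236/40783 - 597 = 63254785/40783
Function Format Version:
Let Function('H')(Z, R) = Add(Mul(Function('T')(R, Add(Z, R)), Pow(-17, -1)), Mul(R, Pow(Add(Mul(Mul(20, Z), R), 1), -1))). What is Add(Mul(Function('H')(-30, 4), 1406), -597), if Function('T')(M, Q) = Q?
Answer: Rational(63254785, 40783) ≈ 1551.0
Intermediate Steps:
Function('H')(Z, R) = Add(Mul(Rational(-1, 17), R), Mul(Rational(-1, 17), Z), Mul(R, Pow(Add(1, Mul(20, R, Z)), -1))) (Function('H')(Z, R) = Add(Mul(Add(Z, R), Pow(-17, -1)), Mul(R, Pow(Add(Mul(Mul(20, Z), R), 1), -1))) = Add(Mul(Add(R, Z), Rational(-1, 17)), Mul(R, Pow(Add(Mul(20, R, Z), 1), -1))) = Add(Add(Mul(Rational(-1, 17), R), Mul(Rational(-1, 17), Z)), Mul(R, Pow(Add(1, Mul(20, R, Z)), -1))) = Add(Mul(Rational(-1, 17), R), Mul(Rational(-1, 17), Z), Mul(R, Pow(Add(1, Mul(20, R, Z)), -1))))
Add(Mul(Function('H')(-30, 4), 1406), -597) = Add(Mul(Mul(Rational(1, 17), Pow(Add(1, Mul(20, 4, -30)), -1), Add(Mul(-1, -30), Mul(16, 4), Mul(-20, 4, -30, Add(4, -30)))), 1406), -597) = Add(Mul(Mul(Rational(1, 17), Pow(Add(1, -2400), -1), Add(30, 64, Mul(-20, 4, -30, -26))), 1406), -597) = Add(Mul(Mul(Rational(1, 17), Pow(-2399, -1), Add(30, 64, -62400)), 1406), -597) = Add(Mul(Mul(Rational(1, 17), Rational(-1, 2399), -62306), 1406), -597) = Add(Mul(Rational(62306, 40783), 1406), -597) = Add(Rational(87602236, 40783), -597) = Rational(63254785, 40783)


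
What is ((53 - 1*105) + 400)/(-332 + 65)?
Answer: -116/89 ≈ -1.3034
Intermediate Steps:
((53 - 1*105) + 400)/(-332 + 65) = ((53 - 105) + 400)/(-267) = (-52 + 400)*(-1/267) = 348*(-1/267) = -116/89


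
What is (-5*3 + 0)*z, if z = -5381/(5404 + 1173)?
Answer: 80715/6577 ≈ 12.272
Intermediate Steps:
z = -5381/6577 ≈ -0.81815
(-5*3 + 0)*z = (-5*3 + 0)*(-5381/6577) = (-15 + 0)*(-5381/6577) = -15*(-5381/6577) = 80715/6577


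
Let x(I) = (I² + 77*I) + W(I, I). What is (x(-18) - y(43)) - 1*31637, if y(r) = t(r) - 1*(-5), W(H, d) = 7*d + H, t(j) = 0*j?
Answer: -32848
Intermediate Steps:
t(j) = 0
W(H, d) = H + 7*d
y(r) = 5 (y(r) = 0 - 1*(-5) = 0 + 5 = 5)
x(I) = I² + 85*I (x(I) = (I² + 77*I) + (I + 7*I) = (I² + 77*I) + 8*I = I² + 85*I)
(x(-18) - y(43)) - 1*31637 = (-18*(85 - 18) - 1*5) - 1*31637 = (-18*67 - 5) - 31637 = (-1206 - 5) - 31637 = -1211 - 31637 = -32848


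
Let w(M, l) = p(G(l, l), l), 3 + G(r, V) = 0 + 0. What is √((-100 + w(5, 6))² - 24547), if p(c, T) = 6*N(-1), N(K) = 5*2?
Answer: I*√22947 ≈ 151.48*I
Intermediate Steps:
G(r, V) = -3 (G(r, V) = -3 + (0 + 0) = -3 + 0 = -3)
N(K) = 10
p(c, T) = 60 (p(c, T) = 6*10 = 60)
w(M, l) = 60
√((-100 + w(5, 6))² - 24547) = √((-100 + 60)² - 24547) = √((-40)² - 24547) = √(1600 - 24547) = √(-22947) = I*√22947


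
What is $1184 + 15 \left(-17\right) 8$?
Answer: $-856$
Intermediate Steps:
$1184 + 15 \left(-17\right) 8 = 1184 - 2040 = -856$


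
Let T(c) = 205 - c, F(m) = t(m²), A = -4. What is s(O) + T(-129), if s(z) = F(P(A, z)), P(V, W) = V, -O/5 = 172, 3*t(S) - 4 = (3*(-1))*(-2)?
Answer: 1012/3 ≈ 337.33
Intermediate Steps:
t(S) = 10/3 (t(S) = 4/3 + ((3*(-1))*(-2))/3 = 4/3 + (-3*(-2))/3 = 4/3 + (⅓)*6 = 4/3 + 2 = 10/3)
O = -860 (O = -5*172 = -860)
F(m) = 10/3
s(z) = 10/3
s(O) + T(-129) = 10/3 + (205 - 1*(-129)) = 10/3 + (205 + 129) = 10/3 + 334 = 1012/3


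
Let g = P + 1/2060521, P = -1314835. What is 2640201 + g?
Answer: 2730944475687/2060521 ≈ 1.3254e+6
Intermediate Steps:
g = -2709245129034/2060521 (g = -1314835 + 1/2060521 = -2709245129034/2060521 ≈ -1.3148e+6)
2640201 + g = 2640201 - 2709245129034/2060521 = 2730944475687/2060521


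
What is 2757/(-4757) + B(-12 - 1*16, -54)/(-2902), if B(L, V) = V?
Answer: -3871968/6902407 ≈ -0.56096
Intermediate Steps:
2757/(-4757) + B(-12 - 1*16, -54)/(-2902) = 2757/(-4757) - 54/(-2902) = 2757*(-1/4757) - 54*(-1/2902) = -2757/4757 + 27/1451 = -3871968/6902407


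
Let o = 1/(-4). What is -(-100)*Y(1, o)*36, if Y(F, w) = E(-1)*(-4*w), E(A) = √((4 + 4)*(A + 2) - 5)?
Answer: 3600*√3 ≈ 6235.4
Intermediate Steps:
o = -¼ ≈ -0.25000
E(A) = √(11 + 8*A) (E(A) = √(8*(2 + A) - 5) = √((16 + 8*A) - 5) = √(11 + 8*A))
Y(F, w) = -4*w*√3 (Y(F, w) = √(11 + 8*(-1))*(-4*w) = √(11 - 8)*(-4*w) = √3*(-4*w) = -4*w*√3)
-(-100)*Y(1, o)*36 = -(-100)*(-4*(-¼)*√3)*36 = -(-100)*√3*36 = (100*√3)*36 = 3600*√3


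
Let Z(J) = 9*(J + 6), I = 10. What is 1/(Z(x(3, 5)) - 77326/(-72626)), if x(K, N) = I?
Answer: 36313/5267735 ≈ 0.0068935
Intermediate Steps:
x(K, N) = 10
Z(J) = 54 + 9*J (Z(J) = 9*(6 + J) = 54 + 9*J)
1/(Z(x(3, 5)) - 77326/(-72626)) = 1/((54 + 9*10) - 77326/(-72626)) = 1/((54 + 90) - 77326*(-1/72626)) = 1/(144 + 38663/36313) = 1/(5267735/36313) = 36313/5267735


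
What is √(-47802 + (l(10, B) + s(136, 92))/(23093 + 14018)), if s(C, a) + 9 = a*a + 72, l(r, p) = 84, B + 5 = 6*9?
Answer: I*√65833853033621/37111 ≈ 218.64*I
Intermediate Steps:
B = 49 (B = -5 + 6*9 = -5 + 54 = 49)
s(C, a) = 63 + a² (s(C, a) = -9 + (a*a + 72) = -9 + (a² + 72) = -9 + (72 + a²) = 63 + a²)
√(-47802 + (l(10, B) + s(136, 92))/(23093 + 14018)) = √(-47802 + (84 + (63 + 92²))/(23093 + 14018)) = √(-47802 + (84 + (63 + 8464))/37111) = √(-47802 + (84 + 8527)*(1/37111)) = √(-47802 + 8611*(1/37111)) = √(-47802 + 8611/37111) = √(-1773971411/37111) = I*√65833853033621/37111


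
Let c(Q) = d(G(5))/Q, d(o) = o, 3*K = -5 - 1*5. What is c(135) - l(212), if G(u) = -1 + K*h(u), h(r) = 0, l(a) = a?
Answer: -28621/135 ≈ -212.01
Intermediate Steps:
K = -10/3 (K = (-5 - 1*5)/3 = (-5 - 5)/3 = (⅓)*(-10) = -10/3 ≈ -3.3333)
G(u) = -1 (G(u) = -1 - 10/3*0 = -1 + 0 = -1)
c(Q) = -1/Q
c(135) - l(212) = -1/135 - 1*212 = -1*1/135 - 212 = -1/135 - 212 = -28621/135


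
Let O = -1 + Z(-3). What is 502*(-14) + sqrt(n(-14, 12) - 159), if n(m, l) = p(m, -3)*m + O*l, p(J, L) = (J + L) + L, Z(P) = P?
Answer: -7028 + sqrt(73) ≈ -7019.5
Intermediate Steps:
p(J, L) = J + 2*L
O = -4 (O = -1 - 3 = -4)
n(m, l) = -4*l + m*(-6 + m) (n(m, l) = (m + 2*(-3))*m - 4*l = (m - 6)*m - 4*l = (-6 + m)*m - 4*l = m*(-6 + m) - 4*l = -4*l + m*(-6 + m))
502*(-14) + sqrt(n(-14, 12) - 159) = 502*(-14) + sqrt((-4*12 - 14*(-6 - 14)) - 159) = -7028 + sqrt((-48 - 14*(-20)) - 159) = -7028 + sqrt((-48 + 280) - 159) = -7028 + sqrt(232 - 159) = -7028 + sqrt(73)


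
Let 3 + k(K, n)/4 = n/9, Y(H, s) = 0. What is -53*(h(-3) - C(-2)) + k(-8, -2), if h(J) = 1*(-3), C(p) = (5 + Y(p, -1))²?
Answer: 13240/9 ≈ 1471.1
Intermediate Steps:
k(K, n) = -12 + 4*n/9 (k(K, n) = -12 + 4*(n/9) = -12 + 4*n/9)
C(p) = 25 (C(p) = (5 + 0)² = 5² = 25)
h(J) = -3
-53*(h(-3) - C(-2)) + k(-8, -2) = -53*(-3 - 1*25) + (-12 + (4/9)*(-2)) = -53*(-3 - 25) + (-12 - 8/9) = -53*(-28) - 116/9 = 1484 - 116/9 = 13240/9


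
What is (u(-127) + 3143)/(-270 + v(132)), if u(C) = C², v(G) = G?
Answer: -3212/23 ≈ -139.65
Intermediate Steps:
(u(-127) + 3143)/(-270 + v(132)) = ((-127)² + 3143)/(-270 + 132) = (16129 + 3143)/(-138) = 19272*(-1/138) = -3212/23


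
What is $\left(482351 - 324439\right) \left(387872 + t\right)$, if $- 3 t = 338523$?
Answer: $43430695272$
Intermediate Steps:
$t = -112841$ ($t = \left(- \frac{1}{3}\right) 338523 = -112841$)
$\left(482351 - 324439\right) \left(387872 + t\right) = \left(482351 - 324439\right) \left(387872 - 112841\right) = 157912 \cdot 275031 = 43430695272$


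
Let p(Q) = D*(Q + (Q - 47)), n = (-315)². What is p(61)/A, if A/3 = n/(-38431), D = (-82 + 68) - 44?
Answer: 2228998/3969 ≈ 561.60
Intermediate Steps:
n = 99225
D = -58 (D = -14 - 44 = -58)
A = -297675/38431 (A = 3*(99225/(-38431)) = 3*(99225*(-1/38431)) = 3*(-99225/38431) = -297675/38431 ≈ -7.7457)
p(Q) = 2726 - 116*Q (p(Q) = -58*(Q + (Q - 47)) = -58*(Q + (-47 + Q)) = -58*(-47 + 2*Q) = 2726 - 116*Q)
p(61)/A = (2726 - 116*61)/(-297675/38431) = (2726 - 7076)*(-38431/297675) = -4350*(-38431/297675) = 2228998/3969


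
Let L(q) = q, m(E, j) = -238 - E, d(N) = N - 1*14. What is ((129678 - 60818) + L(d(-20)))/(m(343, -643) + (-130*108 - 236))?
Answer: -68826/14857 ≈ -4.6326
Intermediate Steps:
d(N) = -14 + N (d(N) = N - 14 = -14 + N)
((129678 - 60818) + L(d(-20)))/(m(343, -643) + (-130*108 - 236)) = ((129678 - 60818) + (-14 - 20))/((-238 - 1*343) + (-130*108 - 236)) = (68860 - 34)/((-238 - 343) + (-14040 - 236)) = 68826/(-581 - 14276) = 68826/(-14857) = 68826*(-1/14857) = -68826/14857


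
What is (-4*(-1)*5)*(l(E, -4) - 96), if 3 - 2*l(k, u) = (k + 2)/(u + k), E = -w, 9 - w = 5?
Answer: -3785/2 ≈ -1892.5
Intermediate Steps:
w = 4 (w = 9 - 1*5 = 9 - 5 = 4)
E = -4 (E = -1*4 = -4)
l(k, u) = 3/2 - (2 + k)/(2*(k + u)) (l(k, u) = 3/2 - (k + 2)/(2*(u + k)) = 3/2 - (2 + k)/(2*(k + u)))
(-4*(-1)*5)*(l(E, -4) - 96) = (-4*(-1)*5)*((-1 - 4 + (3/2)*(-4))/(-4 - 4) - 96) = (4*5)*((-1 - 4 - 6)/(-8) - 96) = 20*(-⅛*(-11) - 96) = 20*(11/8 - 96) = 20*(-757/8) = -3785/2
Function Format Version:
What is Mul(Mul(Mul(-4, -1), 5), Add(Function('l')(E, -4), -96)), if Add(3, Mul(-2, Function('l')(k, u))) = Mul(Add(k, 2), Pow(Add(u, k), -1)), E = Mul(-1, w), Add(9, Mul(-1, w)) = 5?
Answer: Rational(-3785, 2) ≈ -1892.5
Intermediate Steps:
w = 4 (w = Add(9, Mul(-1, 5)) = Add(9, -5) = 4)
E = -4 (E = Mul(-1, 4) = -4)
Function('l')(k, u) = Add(Rational(3, 2), Mul(Rational(-1, 2), Pow(Add(k, u), -1), Add(2, k))) (Function('l')(k, u) = Add(Rational(3, 2), Mul(Rational(-1, 2), Mul(Add(k, 2), Pow(Add(u, k), -1)))) = Add(Rational(3, 2), Mul(Rational(-1, 2), Mul(Add(2, k), Pow(Add(k, u), -1)))) = Add(Rational(3, 2), Mul(Rational(-1, 2), Mul(Pow(Add(k, u), -1), Add(2, k)))) = Add(Rational(3, 2), Mul(Rational(-1, 2), Pow(Add(k, u), -1), Add(2, k))))
Mul(Mul(Mul(-4, -1), 5), Add(Function('l')(E, -4), -96)) = Mul(Mul(Mul(-4, -1), 5), Add(Mul(Pow(Add(-4, -4), -1), Add(-1, -4, Mul(Rational(3, 2), -4))), -96)) = Mul(Mul(4, 5), Add(Mul(Pow(-8, -1), Add(-1, -4, -6)), -96)) = Mul(20, Add(Mul(Rational(-1, 8), -11), -96)) = Mul(20, Add(Rational(11, 8), -96)) = Mul(20, Rational(-757, 8)) = Rational(-3785, 2)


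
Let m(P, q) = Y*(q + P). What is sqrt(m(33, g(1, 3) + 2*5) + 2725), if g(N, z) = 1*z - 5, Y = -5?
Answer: 6*sqrt(70) ≈ 50.200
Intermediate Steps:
g(N, z) = -5 + z (g(N, z) = z - 5 = -5 + z)
m(P, q) = -5*P - 5*q (m(P, q) = -5*(q + P) = -5*(P + q) = -5*P - 5*q)
sqrt(m(33, g(1, 3) + 2*5) + 2725) = sqrt((-5*33 - 5*((-5 + 3) + 2*5)) + 2725) = sqrt((-165 - 5*(-2 + 10)) + 2725) = sqrt((-165 - 5*8) + 2725) = sqrt((-165 - 40) + 2725) = sqrt(-205 + 2725) = sqrt(2520) = 6*sqrt(70)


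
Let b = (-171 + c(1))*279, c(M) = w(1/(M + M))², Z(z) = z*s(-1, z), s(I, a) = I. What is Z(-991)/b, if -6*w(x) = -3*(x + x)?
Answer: -3964/190557 ≈ -0.020802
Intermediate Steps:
w(x) = x (w(x) = -(-1)*(x + x)/2 = -(-1)*2*x/2 = -(-1)*x = x)
Z(z) = -z (Z(z) = z*(-1) = -z)
c(M) = 1/(4*M²) (c(M) = (1/(M + M))² = (1/(2*M))² = 1/(4*M²))
b = -190557/4 (b = (-171 + (¼)/1²)*279 = (-171 + (¼)*1)*279 = (-171 + ¼)*279 = -683/4*279 = -190557/4 ≈ -47639.)
Z(-991)/b = (-1*(-991))/(-190557/4) = 991*(-4/190557) = -3964/190557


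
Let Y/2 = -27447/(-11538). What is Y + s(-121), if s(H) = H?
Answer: -223534/1923 ≈ -116.24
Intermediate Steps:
Y = 9149/1923 (Y = 2*(-27447/(-11538)) = 2*(-27447*(-1/11538)) = 2*(9149/3846) = 9149/1923 ≈ 4.7577)
Y + s(-121) = 9149/1923 - 121 = -223534/1923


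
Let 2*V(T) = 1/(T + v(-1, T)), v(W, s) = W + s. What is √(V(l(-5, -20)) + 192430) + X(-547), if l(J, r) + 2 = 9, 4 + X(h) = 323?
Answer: 319 + 3*√14453634/26 ≈ 757.67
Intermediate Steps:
X(h) = 319 (X(h) = -4 + 323 = 319)
l(J, r) = 7 (l(J, r) = -2 + 9 = 7)
V(T) = 1/(2*(-1 + 2*T)) (V(T) = 1/(2*(T + (-1 + T))) = 1/(2*(-1 + 2*T)))
√(V(l(-5, -20)) + 192430) + X(-547) = √(1/(2*(-1 + 2*7)) + 192430) + 319 = √(1/(2*(-1 + 14)) + 192430) + 319 = √((½)/13 + 192430) + 319 = √((½)*(1/13) + 192430) + 319 = √(1/26 + 192430) + 319 = √(5003181/26) + 319 = 3*√14453634/26 + 319 = 319 + 3*√14453634/26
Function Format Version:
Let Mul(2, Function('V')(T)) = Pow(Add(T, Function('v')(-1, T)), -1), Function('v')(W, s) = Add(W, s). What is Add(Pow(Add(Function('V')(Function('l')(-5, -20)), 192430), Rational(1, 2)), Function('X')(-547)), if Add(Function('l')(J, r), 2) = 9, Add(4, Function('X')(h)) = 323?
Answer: Add(319, Mul(Rational(3, 26), Pow(14453634, Rational(1, 2)))) ≈ 757.67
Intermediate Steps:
Function('X')(h) = 319 (Function('X')(h) = Add(-4, 323) = 319)
Function('l')(J, r) = 7 (Function('l')(J, r) = Add(-2, 9) = 7)
Function('V')(T) = Mul(Rational(1, 2), Pow(Add(-1, Mul(2, T)), -1)) (Function('V')(T) = Mul(Rational(1, 2), Pow(Add(T, Add(-1, T)), -1)) = Mul(Rational(1, 2), Pow(Add(-1, Mul(2, T)), -1)))
Add(Pow(Add(Function('V')(Function('l')(-5, -20)), 192430), Rational(1, 2)), Function('X')(-547)) = Add(Pow(Add(Mul(Rational(1, 2), Pow(Add(-1, Mul(2, 7)), -1)), 192430), Rational(1, 2)), 319) = Add(Pow(Add(Mul(Rational(1, 2), Pow(Add(-1, 14), -1)), 192430), Rational(1, 2)), 319) = Add(Pow(Add(Mul(Rational(1, 2), Pow(13, -1)), 192430), Rational(1, 2)), 319) = Add(Pow(Add(Mul(Rational(1, 2), Rational(1, 13)), 192430), Rational(1, 2)), 319) = Add(Pow(Add(Rational(1, 26), 192430), Rational(1, 2)), 319) = Add(Pow(Rational(5003181, 26), Rational(1, 2)), 319) = Add(Mul(Rational(3, 26), Pow(14453634, Rational(1, 2))), 319) = Add(319, Mul(Rational(3, 26), Pow(14453634, Rational(1, 2))))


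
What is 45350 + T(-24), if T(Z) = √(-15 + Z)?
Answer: 45350 + I*√39 ≈ 45350.0 + 6.245*I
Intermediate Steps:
45350 + T(-24) = 45350 + √(-15 - 24) = 45350 + √(-39) = 45350 + I*√39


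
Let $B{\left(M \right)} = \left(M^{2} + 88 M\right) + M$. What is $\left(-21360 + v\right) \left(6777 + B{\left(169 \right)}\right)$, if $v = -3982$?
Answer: $-1276704618$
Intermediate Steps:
$B{\left(M \right)} = M^{2} + 89 M$
$\left(-21360 + v\right) \left(6777 + B{\left(169 \right)}\right) = \left(-21360 - 3982\right) \left(6777 + 169 \left(89 + 169\right)\right) = - 25342 \left(6777 + 169 \cdot 258\right) = - 25342 \left(6777 + 43602\right) = \left(-25342\right) 50379 = -1276704618$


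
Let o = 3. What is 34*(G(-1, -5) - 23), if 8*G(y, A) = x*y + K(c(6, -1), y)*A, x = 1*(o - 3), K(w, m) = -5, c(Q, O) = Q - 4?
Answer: -2703/4 ≈ -675.75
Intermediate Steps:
c(Q, O) = -4 + Q
x = 0 (x = 1*(3 - 3) = 1*0 = 0)
G(y, A) = -5*A/8 (G(y, A) = (0*y - 5*A)/8 = (0 - 5*A)/8 = (-5*A)/8 = -5*A/8)
34*(G(-1, -5) - 23) = 34*(-5/8*(-5) - 23) = 34*(25/8 - 23) = 34*(-159/8) = -2703/4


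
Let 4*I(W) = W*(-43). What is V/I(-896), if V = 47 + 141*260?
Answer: 36707/9632 ≈ 3.8109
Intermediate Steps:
I(W) = -43*W/4 (I(W) = (W*(-43))/4 = (-43*W)/4 = -43*W/4)
V = 36707 (V = 47 + 36660 = 36707)
V/I(-896) = 36707/((-43/4*(-896))) = 36707/9632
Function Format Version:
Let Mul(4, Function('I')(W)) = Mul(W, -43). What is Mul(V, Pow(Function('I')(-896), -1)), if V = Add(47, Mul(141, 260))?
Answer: Rational(36707, 9632) ≈ 3.8109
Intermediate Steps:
Function('I')(W) = Mul(Rational(-43, 4), W) (Function('I')(W) = Mul(Rational(1, 4), Mul(W, -43)) = Mul(Rational(1, 4), Mul(-43, W)) = Mul(Rational(-43, 4), W))
V = 36707 (V = Add(47, 36660) = 36707)
Mul(V, Pow(Function('I')(-896), -1)) = Mul(36707, Pow(Mul(Rational(-43, 4), -896), -1)) = Mul(36707, Pow(9632, -1)) = Mul(36707, Rational(1, 9632)) = Rational(36707, 9632)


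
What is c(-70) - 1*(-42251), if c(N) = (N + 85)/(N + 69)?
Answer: 42236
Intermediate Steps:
c(N) = (85 + N)/(69 + N)
c(-70) - 1*(-42251) = (85 - 70)/(69 - 70) - 1*(-42251) = 15/(-1) + 42251 = -1*15 + 42251 = -15 + 42251 = 42236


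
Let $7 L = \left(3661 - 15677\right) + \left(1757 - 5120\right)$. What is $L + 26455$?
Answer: $24258$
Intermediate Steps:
$L = -2197$ ($L = \frac{\left(3661 - 15677\right) + \left(1757 - 5120\right)}{7} = \frac{-12016 - 3363}{7} = \frac{1}{7} \left(-15379\right) = -2197$)
$L + 26455 = -2197 + 26455 = 24258$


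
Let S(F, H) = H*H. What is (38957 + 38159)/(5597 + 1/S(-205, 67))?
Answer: 173086862/12562467 ≈ 13.778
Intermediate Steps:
S(F, H) = H²
(38957 + 38159)/(5597 + 1/S(-205, 67)) = (38957 + 38159)/(5597 + 1/(67²)) = 77116/(5597 + 1/4489) = 77116/(25124934/4489) = 77116*(4489/25124934) = 173086862/12562467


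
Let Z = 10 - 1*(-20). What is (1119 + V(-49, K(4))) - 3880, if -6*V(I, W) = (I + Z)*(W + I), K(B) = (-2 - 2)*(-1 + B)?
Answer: -17725/6 ≈ -2954.2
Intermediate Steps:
K(B) = 4 - 4*B (K(B) = -4*(-1 + B) = 4 - 4*B)
Z = 30 (Z = 10 + 20 = 30)
V(I, W) = -(30 + I)*(I + W)/6 (V(I, W) = -(I + 30)*(W + I)/6 = -(30 + I)*(I + W)/6)
(1119 + V(-49, K(4))) - 3880 = (1119 + (-5*(-49) - 5*(4 - 4*4) - 1/6*(-49)**2 - 1/6*(-49)*(4 - 4*4))) - 3880 = (1119 + (245 - 5*(4 - 16) - 1/6*2401 - 1/6*(-49)*(4 - 16))) - 3880 = (1119 + (245 - 5*(-12) - 2401/6 - 1/6*(-49)*(-12))) - 3880 = (1119 + (245 + 60 - 2401/6 - 98)) - 3880 = (1119 - 1159/6) - 3880 = 5555/6 - 3880 = -17725/6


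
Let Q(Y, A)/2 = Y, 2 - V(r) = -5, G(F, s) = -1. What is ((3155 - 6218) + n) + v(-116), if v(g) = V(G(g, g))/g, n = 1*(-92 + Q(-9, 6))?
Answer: -368075/116 ≈ -3173.1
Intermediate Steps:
V(r) = 7 (V(r) = 2 - 1*(-5) = 2 + 5 = 7)
Q(Y, A) = 2*Y
n = -110 (n = 1*(-92 + 2*(-9)) = 1*(-92 - 18) = 1*(-110) = -110)
v(g) = 7/g
((3155 - 6218) + n) + v(-116) = ((3155 - 6218) - 110) + 7/(-116) = (-3063 - 110) + 7*(-1/116) = -3173 - 7/116 = -368075/116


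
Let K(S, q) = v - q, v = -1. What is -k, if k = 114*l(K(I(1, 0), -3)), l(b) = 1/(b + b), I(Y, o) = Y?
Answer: -57/2 ≈ -28.500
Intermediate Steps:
K(S, q) = -1 - q
l(b) = 1/(2*b)
k = 57/2 (k = 114*(1/(2*(-1 - 1*(-3)))) = 114*(1/(2*(-1 + 3))) = 114*((½)/2) = 114*((½)*(½)) = 114*(¼) = 57/2 ≈ 28.500)
-k = -1*57/2 = -57/2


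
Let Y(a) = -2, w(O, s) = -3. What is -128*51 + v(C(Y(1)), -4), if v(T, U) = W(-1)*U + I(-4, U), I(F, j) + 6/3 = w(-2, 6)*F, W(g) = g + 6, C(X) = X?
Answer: -6538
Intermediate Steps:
W(g) = 6 + g
I(F, j) = -2 - 3*F
v(T, U) = 10 + 5*U (v(T, U) = (6 - 1)*U + (-2 - 3*(-4)) = 5*U + (-2 + 12) = 5*U + 10 = 10 + 5*U)
-128*51 + v(C(Y(1)), -4) = -128*51 + (10 + 5*(-4)) = -6528 + (10 - 20) = -6528 - 10 = -6538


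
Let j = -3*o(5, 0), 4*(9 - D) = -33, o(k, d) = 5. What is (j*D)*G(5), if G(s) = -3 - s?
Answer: 2070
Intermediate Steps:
D = 69/4 (D = 9 - ¼*(-33) = 9 + 33/4 = 69/4 ≈ 17.250)
j = -15 (j = -3*5 = -15)
(j*D)*G(5) = (-15*69/4)*(-3 - 1*5) = -1035*(-3 - 5)/4 = -1035/4*(-8) = 2070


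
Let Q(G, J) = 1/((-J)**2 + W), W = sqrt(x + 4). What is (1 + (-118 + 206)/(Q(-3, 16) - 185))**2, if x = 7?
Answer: 345611085968480385/1257199775228135209 + 51734053096*sqrt(11)/1257199775228135209 ≈ 0.27491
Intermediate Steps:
W = sqrt(11) (W = sqrt(7 + 4) = sqrt(11) ≈ 3.3166)
Q(G, J) = 1/(sqrt(11) + J**2) (Q(G, J) = 1/((-J)**2 + sqrt(11)) = 1/(J**2 + sqrt(11)) = 1/(sqrt(11) + J**2))
(1 + (-118 + 206)/(Q(-3, 16) - 185))**2 = (1 + (-118 + 206)/(1/(sqrt(11) + 16**2) - 185))**2 = (1 + 88/(1/(sqrt(11) + 256) - 185))**2 = (1 + 88/(1/(256 + sqrt(11)) - 185))**2 = (1 + 88/(-185 + 1/(256 + sqrt(11))))**2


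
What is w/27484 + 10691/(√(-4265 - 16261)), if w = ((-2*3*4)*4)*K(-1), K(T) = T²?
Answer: -24/6871 - 10691*I*√20526/20526 ≈ -0.0034929 - 74.622*I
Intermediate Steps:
w = -96 (w = ((-2*3*4)*4)*(-1)² = (-6*4*4)*1 = -24*4*1 = -96*1 = -96)
w/27484 + 10691/(√(-4265 - 16261)) = -96/27484 + 10691/(√(-4265 - 16261)) = -96*1/27484 + 10691/(√(-20526)) = -24/6871 + 10691/((I*√20526)) = -24/6871 + 10691*(-I*√20526/20526) = -24/6871 - 10691*I*√20526/20526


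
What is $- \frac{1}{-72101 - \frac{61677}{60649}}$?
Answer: $\frac{60649}{4372915226} \approx 1.3869 \cdot 10^{-5}$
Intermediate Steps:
$- \frac{1}{-72101 - \frac{61677}{60649}} = - \frac{1}{- \frac{4372915226}{60649}} = \left(-1\right) \left(- \frac{60649}{4372915226}\right) = \frac{60649}{4372915226}$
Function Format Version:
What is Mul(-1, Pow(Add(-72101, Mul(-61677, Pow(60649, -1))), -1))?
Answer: Rational(60649, 4372915226) ≈ 1.3869e-5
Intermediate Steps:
Mul(-1, Pow(Add(-72101, Mul(-61677, Pow(60649, -1))), -1)) = Mul(-1, Pow(Add(-72101, Mul(-61677, Rational(1, 60649))), -1)) = Mul(-1, Pow(Add(-72101, Rational(-61677, 60649)), -1)) = Mul(-1, Pow(Rational(-4372915226, 60649), -1)) = Mul(-1, Rational(-60649, 4372915226)) = Rational(60649, 4372915226)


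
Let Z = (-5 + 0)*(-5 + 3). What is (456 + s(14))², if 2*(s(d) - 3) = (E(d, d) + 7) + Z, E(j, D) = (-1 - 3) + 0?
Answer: 866761/4 ≈ 2.1669e+5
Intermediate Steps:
E(j, D) = -4 (E(j, D) = -4 + 0 = -4)
Z = 10 (Z = -5*(-2) = 10)
s(d) = 19/2 (s(d) = 3 + ((-4 + 7) + 10)/2 = 3 + (3 + 10)/2 = 3 + (½)*13 = 3 + 13/2 = 19/2)
(456 + s(14))² = (456 + 19/2)² = (931/2)² = 866761/4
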